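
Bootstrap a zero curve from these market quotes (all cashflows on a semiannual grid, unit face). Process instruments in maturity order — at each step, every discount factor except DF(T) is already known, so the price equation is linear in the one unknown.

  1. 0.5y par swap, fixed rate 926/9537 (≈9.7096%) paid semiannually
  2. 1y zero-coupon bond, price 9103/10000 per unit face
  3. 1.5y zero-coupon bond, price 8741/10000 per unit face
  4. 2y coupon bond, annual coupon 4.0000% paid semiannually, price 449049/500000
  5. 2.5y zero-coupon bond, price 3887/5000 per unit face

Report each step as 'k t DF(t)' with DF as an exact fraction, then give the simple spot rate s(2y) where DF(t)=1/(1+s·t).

1 1/2 9537/10000
2 1 9103/10000
3 3/2 8741/10000
4 2 2067/2500
5 5/2 3887/5000
s(2y) = (1/(2067/2500) − 1)/(2) = 433/4134 ≈ 10.4741%

step 1 [0.5y] swap r/2=463/9537: DF=(1 − 463/9537·(0))/(1+463/9537) = 9537/10000 ≈ 0.953700
step 2 [1y] zero: DF = P = 9103/10000 ≈ 0.910300
step 3 [1.5y] zero: DF = P = 8741/10000 ≈ 0.874100
step 4 [2y] bond c/2=1/50: DF=(449049/500000 − 1/50·(0.953700+0.910300+0.874100))/(1+1/50) = 2067/2500 ≈ 0.826800
step 5 [2.5y] zero: DF = P = 3887/5000 ≈ 0.777400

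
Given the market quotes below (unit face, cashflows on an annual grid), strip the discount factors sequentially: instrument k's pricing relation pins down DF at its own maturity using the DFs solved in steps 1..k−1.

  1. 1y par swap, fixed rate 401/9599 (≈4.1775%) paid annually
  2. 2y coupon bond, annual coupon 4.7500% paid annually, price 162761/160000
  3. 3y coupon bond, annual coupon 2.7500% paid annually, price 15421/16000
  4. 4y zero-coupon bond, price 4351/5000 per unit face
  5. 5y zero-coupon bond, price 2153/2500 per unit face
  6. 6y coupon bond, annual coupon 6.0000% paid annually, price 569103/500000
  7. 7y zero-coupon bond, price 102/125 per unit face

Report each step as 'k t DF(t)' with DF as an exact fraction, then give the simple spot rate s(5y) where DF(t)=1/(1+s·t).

1 1 9599/10000
2 2 2319/2500
3 3 71/80
4 4 4351/5000
5 5 2153/2500
6 6 8187/10000
7 7 102/125
s(5y) = (1/(2153/2500) − 1)/(5) = 347/10765 ≈ 3.2234%

step 1 [1y] swap r/1=401/9599: DF=(1 − 401/9599·(0))/(1+401/9599) = 9599/10000 ≈ 0.959900
step 2 [2y] bond c/1=19/400: DF=(162761/160000 − 19/400·(0.959900))/(1+19/400) = 2319/2500 ≈ 0.927600
step 3 [3y] bond c/1=11/400: DF=(15421/16000 − 11/400·(0.959900+0.927600))/(1+11/400) = 71/80 ≈ 0.887500
step 4 [4y] zero: DF = P = 4351/5000 ≈ 0.870200
step 5 [5y] zero: DF = P = 2153/2500 ≈ 0.861200
step 6 [6y] bond c/1=3/50: DF=(569103/500000 − 3/50·(0.959900+0.927600+0.887500+0.870200+0.861200))/(1+3/50) = 8187/10000 ≈ 0.818700
step 7 [7y] zero: DF = P = 102/125 ≈ 0.816000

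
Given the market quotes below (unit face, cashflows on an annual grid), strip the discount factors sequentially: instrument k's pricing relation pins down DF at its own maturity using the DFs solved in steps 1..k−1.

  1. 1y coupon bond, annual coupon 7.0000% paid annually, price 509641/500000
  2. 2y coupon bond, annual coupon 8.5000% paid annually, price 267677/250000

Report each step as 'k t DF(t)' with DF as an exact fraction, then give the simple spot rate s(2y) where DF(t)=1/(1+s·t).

1 1 4763/5000
2 2 4561/5000
s(2y) = (1/(4561/5000) − 1)/(2) = 439/9122 ≈ 4.8125%

step 1 [1y] bond c/1=7/100: DF=(509641/500000 − 7/100·(0))/(1+7/100) = 4763/5000 ≈ 0.952600
step 2 [2y] bond c/1=17/200: DF=(267677/250000 − 17/200·(0.952600))/(1+17/200) = 4561/5000 ≈ 0.912200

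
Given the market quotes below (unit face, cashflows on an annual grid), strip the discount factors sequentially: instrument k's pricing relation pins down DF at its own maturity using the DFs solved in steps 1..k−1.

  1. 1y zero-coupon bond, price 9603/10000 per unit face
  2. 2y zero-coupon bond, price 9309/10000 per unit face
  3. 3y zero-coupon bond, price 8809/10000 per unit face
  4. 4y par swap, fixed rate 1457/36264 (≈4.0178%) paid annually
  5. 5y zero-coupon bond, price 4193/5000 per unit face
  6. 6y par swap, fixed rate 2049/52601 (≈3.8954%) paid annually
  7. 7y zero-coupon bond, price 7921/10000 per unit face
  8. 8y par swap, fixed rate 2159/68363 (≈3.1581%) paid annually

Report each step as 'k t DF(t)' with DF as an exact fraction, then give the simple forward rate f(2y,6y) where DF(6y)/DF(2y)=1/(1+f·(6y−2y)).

step 1 [1y] zero: DF = P = 9603/10000 ≈ 0.960300
step 2 [2y] zero: DF = P = 9309/10000 ≈ 0.930900
step 3 [3y] zero: DF = P = 8809/10000 ≈ 0.880900
step 4 [4y] swap r/1=1457/36264: DF=(1 − 1457/36264·(0.960300+0.930900+0.880900))/(1+1457/36264) = 8543/10000 ≈ 0.854300
step 5 [5y] zero: DF = P = 4193/5000 ≈ 0.838600
step 6 [6y] swap r/1=2049/52601: DF=(1 − 2049/52601·(0.960300+0.930900+0.880900+0.854300+0.838600))/(1+2049/52601) = 7951/10000 ≈ 0.795100
step 7 [7y] zero: DF = P = 7921/10000 ≈ 0.792100
step 8 [8y] swap r/1=2159/68363: DF=(1 − 2159/68363·(0.960300+0.930900+0.880900+0.854300+0.838600+0.795100+0.792100))/(1+2159/68363) = 7841/10000 ≈ 0.784100

1 1 9603/10000
2 2 9309/10000
3 3 8809/10000
4 4 8543/10000
5 5 4193/5000
6 6 7951/10000
7 7 7921/10000
8 8 7841/10000
f(2y,6y) = ((9309/10000)/(7951/10000) − 1)/(4) = 679/15902 ≈ 4.2699%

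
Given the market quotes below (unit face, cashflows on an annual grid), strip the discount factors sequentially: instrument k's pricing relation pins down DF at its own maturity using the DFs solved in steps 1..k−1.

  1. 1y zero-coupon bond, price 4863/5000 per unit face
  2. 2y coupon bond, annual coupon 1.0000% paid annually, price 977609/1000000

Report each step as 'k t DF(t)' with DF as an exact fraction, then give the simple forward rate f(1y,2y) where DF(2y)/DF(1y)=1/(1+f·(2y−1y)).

step 1 [1y] zero: DF = P = 4863/5000 ≈ 0.972600
step 2 [2y] bond c/1=1/100: DF=(977609/1000000 − 1/100·(0.972600))/(1+1/100) = 9583/10000 ≈ 0.958300

1 1 4863/5000
2 2 9583/10000
f(1y,2y) = ((4863/5000)/(9583/10000) − 1)/(1) = 143/9583 ≈ 1.4922%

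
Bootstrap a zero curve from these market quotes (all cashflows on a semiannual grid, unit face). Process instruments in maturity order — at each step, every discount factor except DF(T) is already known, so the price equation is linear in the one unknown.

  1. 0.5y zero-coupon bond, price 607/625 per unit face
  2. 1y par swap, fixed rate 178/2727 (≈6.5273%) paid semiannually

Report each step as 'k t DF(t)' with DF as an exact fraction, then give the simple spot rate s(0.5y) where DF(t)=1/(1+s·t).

step 1 [0.5y] zero: DF = P = 607/625 ≈ 0.971200
step 2 [1y] swap r/2=89/2727: DF=(1 − 89/2727·(0.971200))/(1+89/2727) = 9377/10000 ≈ 0.937700

1 1/2 607/625
2 1 9377/10000
s(0.5y) = (1/(607/625) − 1)/(1/2) = 36/607 ≈ 5.9308%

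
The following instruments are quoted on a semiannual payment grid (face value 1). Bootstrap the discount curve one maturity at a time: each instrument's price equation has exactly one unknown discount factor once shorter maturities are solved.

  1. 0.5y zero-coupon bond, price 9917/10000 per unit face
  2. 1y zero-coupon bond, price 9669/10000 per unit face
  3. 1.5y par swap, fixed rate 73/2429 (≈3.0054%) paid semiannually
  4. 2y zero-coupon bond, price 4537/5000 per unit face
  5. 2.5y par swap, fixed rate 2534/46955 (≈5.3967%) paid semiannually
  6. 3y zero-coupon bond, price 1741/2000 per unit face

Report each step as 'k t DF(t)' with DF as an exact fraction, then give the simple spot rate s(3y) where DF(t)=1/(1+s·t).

1 1/2 9917/10000
2 1 9669/10000
3 3/2 4781/5000
4 2 4537/5000
5 5/2 8733/10000
6 3 1741/2000
s(3y) = (1/(1741/2000) − 1)/(3) = 259/5223 ≈ 4.9588%

step 1 [0.5y] zero: DF = P = 9917/10000 ≈ 0.991700
step 2 [1y] zero: DF = P = 9669/10000 ≈ 0.966900
step 3 [1.5y] swap r/2=73/4858: DF=(1 − 73/4858·(0.991700+0.966900))/(1+73/4858) = 4781/5000 ≈ 0.956200
step 4 [2y] zero: DF = P = 4537/5000 ≈ 0.907400
step 5 [2.5y] swap r/2=1267/46955: DF=(1 − 1267/46955·(0.991700+0.966900+0.956200+0.907400))/(1+1267/46955) = 8733/10000 ≈ 0.873300
step 6 [3y] zero: DF = P = 1741/2000 ≈ 0.870500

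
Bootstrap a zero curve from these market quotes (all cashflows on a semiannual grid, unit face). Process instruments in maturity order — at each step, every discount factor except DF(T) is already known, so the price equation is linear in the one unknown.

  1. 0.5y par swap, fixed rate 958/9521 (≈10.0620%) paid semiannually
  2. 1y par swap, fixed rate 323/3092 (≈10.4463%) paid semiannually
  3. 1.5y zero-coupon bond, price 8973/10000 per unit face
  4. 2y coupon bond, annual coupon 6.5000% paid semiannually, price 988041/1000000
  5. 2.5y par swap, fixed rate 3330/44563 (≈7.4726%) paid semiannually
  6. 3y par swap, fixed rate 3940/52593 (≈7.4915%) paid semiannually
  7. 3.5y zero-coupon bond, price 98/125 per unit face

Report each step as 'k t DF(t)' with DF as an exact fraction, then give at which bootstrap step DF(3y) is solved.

step 1 [0.5y] swap r/2=479/9521: DF=(1 − 479/9521·(0))/(1+479/9521) = 9521/10000 ≈ 0.952100
step 2 [1y] swap r/2=323/6184: DF=(1 − 323/6184·(0.952100))/(1+323/6184) = 9031/10000 ≈ 0.903100
step 3 [1.5y] zero: DF = P = 8973/10000 ≈ 0.897300
step 4 [2y] bond c/2=13/400: DF=(988041/1000000 − 13/400·(0.952100+0.903100+0.897300))/(1+13/400) = 8703/10000 ≈ 0.870300
step 5 [2.5y] swap r/2=1665/44563: DF=(1 − 1665/44563·(0.952100+0.903100+0.897300+0.870300))/(1+1665/44563) = 1667/2000 ≈ 0.833500
step 6 [3y] swap r/2=1970/52593: DF=(1 − 1970/52593·(0.952100+0.903100+0.897300+0.870300+0.833500))/(1+1970/52593) = 803/1000 ≈ 0.803000
step 7 [3.5y] zero: DF = P = 98/125 ≈ 0.784000

1 1/2 9521/10000
2 1 9031/10000
3 3/2 8973/10000
4 2 8703/10000
5 5/2 1667/2000
6 3 803/1000
7 7/2 98/125
DF(3y) is solved at step 6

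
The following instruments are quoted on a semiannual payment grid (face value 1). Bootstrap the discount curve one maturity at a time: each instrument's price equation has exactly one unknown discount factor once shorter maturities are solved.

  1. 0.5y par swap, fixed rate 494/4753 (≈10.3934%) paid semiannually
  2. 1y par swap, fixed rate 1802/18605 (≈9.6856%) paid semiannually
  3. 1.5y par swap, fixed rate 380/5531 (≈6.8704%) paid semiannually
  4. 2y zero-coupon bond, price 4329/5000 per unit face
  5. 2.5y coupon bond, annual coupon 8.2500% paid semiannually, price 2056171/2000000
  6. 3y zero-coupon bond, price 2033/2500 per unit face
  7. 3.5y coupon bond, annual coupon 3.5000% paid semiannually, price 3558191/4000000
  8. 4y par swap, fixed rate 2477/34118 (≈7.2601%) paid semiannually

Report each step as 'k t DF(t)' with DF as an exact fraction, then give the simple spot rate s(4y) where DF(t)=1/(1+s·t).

step 1 [0.5y] swap r/2=247/4753: DF=(1 − 247/4753·(0))/(1+247/4753) = 4753/5000 ≈ 0.950600
step 2 [1y] swap r/2=901/18605: DF=(1 − 901/18605·(0.950600))/(1+901/18605) = 9099/10000 ≈ 0.909900
step 3 [1.5y] swap r/2=190/5531: DF=(1 − 190/5531·(0.950600+0.909900))/(1+190/5531) = 181/200 ≈ 0.905000
step 4 [2y] zero: DF = P = 4329/5000 ≈ 0.865800
step 5 [2.5y] bond c/2=33/800: DF=(2056171/2000000 − 33/800·(0.950600+0.909900+0.905000+0.865800))/(1+33/800) = 1687/2000 ≈ 0.843500
step 6 [3y] zero: DF = P = 2033/2500 ≈ 0.813200
step 7 [3.5y] bond c/2=7/400: DF=(3558191/4000000 − 7/400·(0.950600+0.909900+0.905000+0.865800+0.843500+0.813200))/(1+7/400) = 7833/10000 ≈ 0.783300
step 8 [4y] swap r/2=2477/68236: DF=(1 − 2477/68236·(0.950600+0.909900+0.905000+0.865800+0.843500+0.813200+0.783300))/(1+2477/68236) = 7523/10000 ≈ 0.752300

1 1/2 4753/5000
2 1 9099/10000
3 3/2 181/200
4 2 4329/5000
5 5/2 1687/2000
6 3 2033/2500
7 7/2 7833/10000
8 4 7523/10000
s(4y) = (1/(7523/10000) − 1)/(4) = 2477/30092 ≈ 8.2314%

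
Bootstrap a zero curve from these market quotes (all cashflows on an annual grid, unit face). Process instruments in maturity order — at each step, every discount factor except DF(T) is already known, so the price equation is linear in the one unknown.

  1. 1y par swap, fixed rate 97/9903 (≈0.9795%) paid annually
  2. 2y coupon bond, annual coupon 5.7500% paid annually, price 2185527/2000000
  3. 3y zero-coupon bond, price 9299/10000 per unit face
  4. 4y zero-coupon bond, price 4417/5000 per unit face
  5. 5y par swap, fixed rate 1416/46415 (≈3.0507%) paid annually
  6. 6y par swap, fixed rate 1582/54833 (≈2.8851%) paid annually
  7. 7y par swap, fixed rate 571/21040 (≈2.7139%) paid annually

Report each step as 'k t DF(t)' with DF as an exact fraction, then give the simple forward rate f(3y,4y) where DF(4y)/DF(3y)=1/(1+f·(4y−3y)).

step 1 [1y] swap r/1=97/9903: DF=(1 − 97/9903·(0))/(1+97/9903) = 9903/10000 ≈ 0.990300
step 2 [2y] bond c/1=23/400: DF=(2185527/2000000 − 23/400·(0.990300))/(1+23/400) = 1959/2000 ≈ 0.979500
step 3 [3y] zero: DF = P = 9299/10000 ≈ 0.929900
step 4 [4y] zero: DF = P = 4417/5000 ≈ 0.883400
step 5 [5y] swap r/1=1416/46415: DF=(1 − 1416/46415·(0.990300+0.979500+0.929900+0.883400))/(1+1416/46415) = 1073/1250 ≈ 0.858400
step 6 [6y] swap r/1=1582/54833: DF=(1 − 1582/54833·(0.990300+0.979500+0.929900+0.883400+0.858400))/(1+1582/54833) = 4209/5000 ≈ 0.841800
step 7 [7y] swap r/1=571/21040: DF=(1 − 571/21040·(0.990300+0.979500+0.929900+0.883400+0.858400+0.841800))/(1+571/21040) = 8287/10000 ≈ 0.828700

1 1 9903/10000
2 2 1959/2000
3 3 9299/10000
4 4 4417/5000
5 5 1073/1250
6 6 4209/5000
7 7 8287/10000
f(3y,4y) = ((9299/10000)/(4417/5000) − 1)/(1) = 465/8834 ≈ 5.2638%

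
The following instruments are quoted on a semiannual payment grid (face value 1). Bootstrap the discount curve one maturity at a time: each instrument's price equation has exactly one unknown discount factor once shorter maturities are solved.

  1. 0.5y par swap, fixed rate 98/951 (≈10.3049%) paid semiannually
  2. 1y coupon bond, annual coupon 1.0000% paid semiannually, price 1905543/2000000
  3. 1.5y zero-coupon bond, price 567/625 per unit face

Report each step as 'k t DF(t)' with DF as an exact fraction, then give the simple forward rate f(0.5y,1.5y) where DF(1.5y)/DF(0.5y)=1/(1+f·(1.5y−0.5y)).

1 1/2 951/1000
2 1 9433/10000
3 3/2 567/625
f(0.5y,1.5y) = ((951/1000)/(567/625) − 1)/(1) = 73/1512 ≈ 4.8280%

step 1 [0.5y] swap r/2=49/951: DF=(1 − 49/951·(0))/(1+49/951) = 951/1000 ≈ 0.951000
step 2 [1y] bond c/2=1/200: DF=(1905543/2000000 − 1/200·(0.951000))/(1+1/200) = 9433/10000 ≈ 0.943300
step 3 [1.5y] zero: DF = P = 567/625 ≈ 0.907200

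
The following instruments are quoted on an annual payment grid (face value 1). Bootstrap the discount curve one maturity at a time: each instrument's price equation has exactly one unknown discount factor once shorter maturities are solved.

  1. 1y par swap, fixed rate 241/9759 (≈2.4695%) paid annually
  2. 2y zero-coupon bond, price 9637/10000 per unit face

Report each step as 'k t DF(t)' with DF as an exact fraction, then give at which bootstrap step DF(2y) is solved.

1 1 9759/10000
2 2 9637/10000
DF(2y) is solved at step 2

step 1 [1y] swap r/1=241/9759: DF=(1 − 241/9759·(0))/(1+241/9759) = 9759/10000 ≈ 0.975900
step 2 [2y] zero: DF = P = 9637/10000 ≈ 0.963700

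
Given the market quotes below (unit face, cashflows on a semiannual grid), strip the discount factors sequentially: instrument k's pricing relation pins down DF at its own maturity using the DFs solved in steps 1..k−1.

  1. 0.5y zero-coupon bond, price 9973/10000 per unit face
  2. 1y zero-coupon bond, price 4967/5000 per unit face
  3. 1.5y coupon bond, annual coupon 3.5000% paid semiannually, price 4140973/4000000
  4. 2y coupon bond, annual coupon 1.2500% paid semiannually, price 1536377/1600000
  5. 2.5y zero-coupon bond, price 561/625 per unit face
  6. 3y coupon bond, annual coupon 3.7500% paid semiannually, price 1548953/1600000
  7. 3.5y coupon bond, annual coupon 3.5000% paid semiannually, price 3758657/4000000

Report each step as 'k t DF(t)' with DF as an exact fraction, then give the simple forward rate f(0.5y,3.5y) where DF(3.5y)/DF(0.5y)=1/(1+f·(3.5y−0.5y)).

1 1/2 9973/10000
2 1 4967/5000
3 3/2 1229/1250
4 2 4679/5000
5 5/2 561/625
6 3 4309/5000
7 7/2 413/500
f(0.5y,3.5y) = ((9973/10000)/(413/500) − 1)/(3) = 571/8260 ≈ 6.9128%

step 1 [0.5y] zero: DF = P = 9973/10000 ≈ 0.997300
step 2 [1y] zero: DF = P = 4967/5000 ≈ 0.993400
step 3 [1.5y] bond c/2=7/400: DF=(4140973/4000000 − 7/400·(0.997300+0.993400))/(1+7/400) = 1229/1250 ≈ 0.983200
step 4 [2y] bond c/2=1/160: DF=(1536377/1600000 − 1/160·(0.997300+0.993400+0.983200))/(1+1/160) = 4679/5000 ≈ 0.935800
step 5 [2.5y] zero: DF = P = 561/625 ≈ 0.897600
step 6 [3y] bond c/2=3/160: DF=(1548953/1600000 − 3/160·(0.997300+0.993400+0.983200+0.935800+0.897600))/(1+3/160) = 4309/5000 ≈ 0.861800
step 7 [3.5y] bond c/2=7/400: DF=(3758657/4000000 − 7/400·(0.997300+0.993400+0.983200+0.935800+0.897600+0.861800))/(1+7/400) = 413/500 ≈ 0.826000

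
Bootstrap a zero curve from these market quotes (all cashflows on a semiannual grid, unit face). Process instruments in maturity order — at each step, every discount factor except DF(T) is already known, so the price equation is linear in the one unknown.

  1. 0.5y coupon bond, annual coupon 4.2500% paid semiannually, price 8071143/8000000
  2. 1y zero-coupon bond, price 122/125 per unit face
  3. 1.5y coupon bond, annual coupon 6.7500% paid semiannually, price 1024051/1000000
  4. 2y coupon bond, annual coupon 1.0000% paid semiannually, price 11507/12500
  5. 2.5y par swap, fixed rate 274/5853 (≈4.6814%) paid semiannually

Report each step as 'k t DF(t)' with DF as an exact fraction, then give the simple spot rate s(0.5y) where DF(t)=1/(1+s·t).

step 1 [0.5y] bond c/2=17/800: DF=(8071143/8000000 − 17/800·(0))/(1+17/800) = 9879/10000 ≈ 0.987900
step 2 [1y] zero: DF = P = 122/125 ≈ 0.976000
step 3 [1.5y] bond c/2=27/800: DF=(1024051/1000000 − 27/800·(0.987900+0.976000))/(1+27/800) = 1853/2000 ≈ 0.926500
step 4 [2y] bond c/2=1/200: DF=(11507/12500 − 1/200·(0.987900+0.976000+0.926500))/(1+1/200) = 1127/1250 ≈ 0.901600
step 5 [2.5y] swap r/2=137/5853: DF=(1 − 137/5853·(0.987900+0.976000+0.926500+0.901600))/(1+137/5853) = 1113/1250 ≈ 0.890400

1 1/2 9879/10000
2 1 122/125
3 3/2 1853/2000
4 2 1127/1250
5 5/2 1113/1250
s(0.5y) = (1/(9879/10000) − 1)/(1/2) = 242/9879 ≈ 2.4496%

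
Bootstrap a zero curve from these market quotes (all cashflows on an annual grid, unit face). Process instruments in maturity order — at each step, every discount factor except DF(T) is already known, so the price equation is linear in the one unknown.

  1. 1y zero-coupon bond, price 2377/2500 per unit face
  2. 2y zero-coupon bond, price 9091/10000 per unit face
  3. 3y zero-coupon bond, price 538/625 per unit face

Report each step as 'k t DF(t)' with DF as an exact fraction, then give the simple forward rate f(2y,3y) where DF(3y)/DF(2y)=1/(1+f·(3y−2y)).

1 1 2377/2500
2 2 9091/10000
3 3 538/625
f(2y,3y) = ((9091/10000)/(538/625) − 1)/(1) = 483/8608 ≈ 5.6111%

step 1 [1y] zero: DF = P = 2377/2500 ≈ 0.950800
step 2 [2y] zero: DF = P = 9091/10000 ≈ 0.909100
step 3 [3y] zero: DF = P = 538/625 ≈ 0.860800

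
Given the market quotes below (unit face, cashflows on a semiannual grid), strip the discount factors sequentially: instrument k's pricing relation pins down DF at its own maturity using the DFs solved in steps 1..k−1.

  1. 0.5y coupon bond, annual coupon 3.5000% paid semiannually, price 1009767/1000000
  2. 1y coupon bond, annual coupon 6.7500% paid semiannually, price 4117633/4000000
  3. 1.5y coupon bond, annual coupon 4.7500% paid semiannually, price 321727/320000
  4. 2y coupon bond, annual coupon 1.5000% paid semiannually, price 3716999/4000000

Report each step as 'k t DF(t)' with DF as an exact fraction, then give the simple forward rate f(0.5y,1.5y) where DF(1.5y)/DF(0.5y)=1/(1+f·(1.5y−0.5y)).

step 1 [0.5y] bond c/2=7/400: DF=(1009767/1000000 − 7/400·(0))/(1+7/400) = 2481/2500 ≈ 0.992400
step 2 [1y] bond c/2=27/800: DF=(4117633/4000000 − 27/800·(0.992400))/(1+27/800) = 4817/5000 ≈ 0.963400
step 3 [1.5y] bond c/2=19/800: DF=(321727/320000 − 19/800·(0.992400+0.963400))/(1+19/800) = 9367/10000 ≈ 0.936700
step 4 [2y] bond c/2=3/400: DF=(3716999/4000000 − 3/400·(0.992400+0.963400+0.936700))/(1+3/400) = 563/625 ≈ 0.900800

1 1/2 2481/2500
2 1 4817/5000
3 3/2 9367/10000
4 2 563/625
f(0.5y,1.5y) = ((2481/2500)/(9367/10000) − 1)/(1) = 557/9367 ≈ 5.9464%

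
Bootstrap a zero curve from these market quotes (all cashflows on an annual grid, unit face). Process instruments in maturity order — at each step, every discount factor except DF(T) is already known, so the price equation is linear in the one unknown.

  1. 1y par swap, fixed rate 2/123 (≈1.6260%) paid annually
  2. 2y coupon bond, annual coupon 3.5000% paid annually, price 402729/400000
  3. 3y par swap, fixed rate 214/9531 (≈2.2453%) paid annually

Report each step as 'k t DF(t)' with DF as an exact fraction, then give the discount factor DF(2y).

1 1 123/125
2 2 1879/2000
3 3 4679/5000
DF(2y) = 1879/2000 ≈ 0.939500

step 1 [1y] swap r/1=2/123: DF=(1 − 2/123·(0))/(1+2/123) = 123/125 ≈ 0.984000
step 2 [2y] bond c/1=7/200: DF=(402729/400000 − 7/200·(0.984000))/(1+7/200) = 1879/2000 ≈ 0.939500
step 3 [3y] swap r/1=214/9531: DF=(1 − 214/9531·(0.984000+0.939500))/(1+214/9531) = 4679/5000 ≈ 0.935800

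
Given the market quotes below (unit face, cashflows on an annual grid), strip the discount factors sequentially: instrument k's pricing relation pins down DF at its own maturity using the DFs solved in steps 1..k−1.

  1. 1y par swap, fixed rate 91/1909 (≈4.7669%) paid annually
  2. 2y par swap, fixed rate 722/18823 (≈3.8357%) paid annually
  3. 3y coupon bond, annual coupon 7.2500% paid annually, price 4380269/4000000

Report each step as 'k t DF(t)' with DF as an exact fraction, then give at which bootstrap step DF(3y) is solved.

step 1 [1y] swap r/1=91/1909: DF=(1 − 91/1909·(0))/(1+91/1909) = 1909/2000 ≈ 0.954500
step 2 [2y] swap r/1=722/18823: DF=(1 − 722/18823·(0.954500))/(1+722/18823) = 4639/5000 ≈ 0.927800
step 3 [3y] bond c/1=29/400: DF=(4380269/4000000 − 29/400·(0.954500+0.927800))/(1+29/400) = 4469/5000 ≈ 0.893800

1 1 1909/2000
2 2 4639/5000
3 3 4469/5000
DF(3y) is solved at step 3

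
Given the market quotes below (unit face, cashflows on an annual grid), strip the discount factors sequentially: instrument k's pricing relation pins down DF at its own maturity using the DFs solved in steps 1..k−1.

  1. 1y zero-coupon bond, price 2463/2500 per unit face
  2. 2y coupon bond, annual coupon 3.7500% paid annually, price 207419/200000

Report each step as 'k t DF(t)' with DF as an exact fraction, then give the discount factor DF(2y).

step 1 [1y] zero: DF = P = 2463/2500 ≈ 0.985200
step 2 [2y] bond c/1=3/80: DF=(207419/200000 − 3/80·(0.985200))/(1+3/80) = 241/250 ≈ 0.964000

1 1 2463/2500
2 2 241/250
DF(2y) = 241/250 ≈ 0.964000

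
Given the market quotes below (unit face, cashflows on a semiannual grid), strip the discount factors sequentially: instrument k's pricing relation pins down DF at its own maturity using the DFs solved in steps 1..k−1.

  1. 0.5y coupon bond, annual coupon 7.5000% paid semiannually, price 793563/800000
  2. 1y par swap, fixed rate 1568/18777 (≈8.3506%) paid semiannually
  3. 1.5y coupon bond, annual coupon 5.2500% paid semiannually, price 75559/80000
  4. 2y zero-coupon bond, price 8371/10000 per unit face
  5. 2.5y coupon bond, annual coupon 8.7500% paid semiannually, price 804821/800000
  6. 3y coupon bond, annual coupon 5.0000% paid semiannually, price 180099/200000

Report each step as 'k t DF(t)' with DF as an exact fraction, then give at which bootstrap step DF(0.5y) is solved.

step 1 [0.5y] bond c/2=3/80: DF=(793563/800000 − 3/80·(0))/(1+3/80) = 9561/10000 ≈ 0.956100
step 2 [1y] swap r/2=784/18777: DF=(1 − 784/18777·(0.956100))/(1+784/18777) = 576/625 ≈ 0.921600
step 3 [1.5y] bond c/2=21/800: DF=(75559/80000 − 21/800·(0.956100+0.921600))/(1+21/800) = 8723/10000 ≈ 0.872300
step 4 [2y] zero: DF = P = 8371/10000 ≈ 0.837100
step 5 [2.5y] bond c/2=7/160: DF=(804821/800000 − 7/160·(0.956100+0.921600+0.872300+0.837100))/(1+7/160) = 1627/2000 ≈ 0.813500
step 6 [3y] bond c/2=1/40: DF=(180099/200000 − 1/40·(0.956100+0.921600+0.872300+0.837100+0.813500))/(1+1/40) = 482/625 ≈ 0.771200

1 1/2 9561/10000
2 1 576/625
3 3/2 8723/10000
4 2 8371/10000
5 5/2 1627/2000
6 3 482/625
DF(0.5y) is solved at step 1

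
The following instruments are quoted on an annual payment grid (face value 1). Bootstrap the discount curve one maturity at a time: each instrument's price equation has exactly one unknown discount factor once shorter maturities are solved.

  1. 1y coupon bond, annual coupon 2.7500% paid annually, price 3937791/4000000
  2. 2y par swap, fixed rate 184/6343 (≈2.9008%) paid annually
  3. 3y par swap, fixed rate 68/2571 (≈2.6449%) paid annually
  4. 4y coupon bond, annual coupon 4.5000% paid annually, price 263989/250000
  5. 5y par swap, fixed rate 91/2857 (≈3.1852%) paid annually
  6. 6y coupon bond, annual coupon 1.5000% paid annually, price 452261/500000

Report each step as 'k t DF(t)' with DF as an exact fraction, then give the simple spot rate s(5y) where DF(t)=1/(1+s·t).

1 1 9581/10000
2 2 1181/1250
3 3 2313/2500
4 4 8887/10000
5 5 534/625
6 6 2059/2500
s(5y) = (1/(534/625) − 1)/(5) = 91/2670 ≈ 3.4082%

step 1 [1y] bond c/1=11/400: DF=(3937791/4000000 − 11/400·(0))/(1+11/400) = 9581/10000 ≈ 0.958100
step 2 [2y] swap r/1=184/6343: DF=(1 − 184/6343·(0.958100))/(1+184/6343) = 1181/1250 ≈ 0.944800
step 3 [3y] swap r/1=68/2571: DF=(1 − 68/2571·(0.958100+0.944800))/(1+68/2571) = 2313/2500 ≈ 0.925200
step 4 [4y] bond c/1=9/200: DF=(263989/250000 − 9/200·(0.958100+0.944800+0.925200))/(1+9/200) = 8887/10000 ≈ 0.888700
step 5 [5y] swap r/1=91/2857: DF=(1 − 91/2857·(0.958100+0.944800+0.925200+0.888700))/(1+91/2857) = 534/625 ≈ 0.854400
step 6 [6y] bond c/1=3/200: DF=(452261/500000 − 3/200·(0.958100+0.944800+0.925200+0.888700+0.854400))/(1+3/200) = 2059/2500 ≈ 0.823600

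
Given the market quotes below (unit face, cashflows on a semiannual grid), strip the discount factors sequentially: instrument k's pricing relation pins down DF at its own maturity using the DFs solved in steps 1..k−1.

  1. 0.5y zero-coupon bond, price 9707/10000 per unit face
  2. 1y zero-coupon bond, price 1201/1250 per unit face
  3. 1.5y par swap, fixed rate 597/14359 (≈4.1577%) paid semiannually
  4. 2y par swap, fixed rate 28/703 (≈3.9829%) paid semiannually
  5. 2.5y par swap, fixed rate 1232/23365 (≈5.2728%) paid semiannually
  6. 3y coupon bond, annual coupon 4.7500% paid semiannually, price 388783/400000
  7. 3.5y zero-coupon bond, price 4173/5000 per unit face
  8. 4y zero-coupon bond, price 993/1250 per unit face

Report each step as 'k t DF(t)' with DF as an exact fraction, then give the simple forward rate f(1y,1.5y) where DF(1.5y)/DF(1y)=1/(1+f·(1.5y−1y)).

1 1/2 9707/10000
2 1 1201/1250
3 3/2 9403/10000
4 2 2311/2500
5 5/2 548/625
6 3 841/1000
7 7/2 4173/5000
8 4 993/1250
f(1y,1.5y) = ((1201/1250)/(9403/10000) − 1)/(1/2) = 410/9403 ≈ 4.3603%

step 1 [0.5y] zero: DF = P = 9707/10000 ≈ 0.970700
step 2 [1y] zero: DF = P = 1201/1250 ≈ 0.960800
step 3 [1.5y] swap r/2=597/28718: DF=(1 − 597/28718·(0.970700+0.960800))/(1+597/28718) = 9403/10000 ≈ 0.940300
step 4 [2y] swap r/2=14/703: DF=(1 − 14/703·(0.970700+0.960800+0.940300))/(1+14/703) = 2311/2500 ≈ 0.924400
step 5 [2.5y] swap r/2=616/23365: DF=(1 − 616/23365·(0.970700+0.960800+0.940300+0.924400))/(1+616/23365) = 548/625 ≈ 0.876800
step 6 [3y] bond c/2=19/800: DF=(388783/400000 − 19/800·(0.970700+0.960800+0.940300+0.924400+0.876800))/(1+19/800) = 841/1000 ≈ 0.841000
step 7 [3.5y] zero: DF = P = 4173/5000 ≈ 0.834600
step 8 [4y] zero: DF = P = 993/1250 ≈ 0.794400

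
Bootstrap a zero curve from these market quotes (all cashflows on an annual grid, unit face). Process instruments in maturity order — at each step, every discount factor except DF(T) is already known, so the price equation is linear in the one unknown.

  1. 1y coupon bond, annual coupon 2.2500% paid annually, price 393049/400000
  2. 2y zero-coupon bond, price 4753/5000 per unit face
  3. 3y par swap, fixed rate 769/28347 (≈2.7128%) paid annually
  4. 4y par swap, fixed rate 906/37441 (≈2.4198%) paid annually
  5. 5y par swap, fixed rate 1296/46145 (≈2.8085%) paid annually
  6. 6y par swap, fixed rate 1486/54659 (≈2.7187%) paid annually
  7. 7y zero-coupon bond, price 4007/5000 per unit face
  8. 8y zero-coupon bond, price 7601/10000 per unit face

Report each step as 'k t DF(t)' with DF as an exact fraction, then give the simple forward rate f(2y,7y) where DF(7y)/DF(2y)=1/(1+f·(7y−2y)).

1 1 961/1000
2 2 4753/5000
3 3 9231/10000
4 4 4547/5000
5 5 544/625
6 6 4257/5000
7 7 4007/5000
8 8 7601/10000
f(2y,7y) = ((4753/5000)/(4007/5000) − 1)/(5) = 746/20035 ≈ 3.7235%

step 1 [1y] bond c/1=9/400: DF=(393049/400000 − 9/400·(0))/(1+9/400) = 961/1000 ≈ 0.961000
step 2 [2y] zero: DF = P = 4753/5000 ≈ 0.950600
step 3 [3y] swap r/1=769/28347: DF=(1 − 769/28347·(0.961000+0.950600))/(1+769/28347) = 9231/10000 ≈ 0.923100
step 4 [4y] swap r/1=906/37441: DF=(1 − 906/37441·(0.961000+0.950600+0.923100))/(1+906/37441) = 4547/5000 ≈ 0.909400
step 5 [5y] swap r/1=1296/46145: DF=(1 − 1296/46145·(0.961000+0.950600+0.923100+0.909400))/(1+1296/46145) = 544/625 ≈ 0.870400
step 6 [6y] swap r/1=1486/54659: DF=(1 − 1486/54659·(0.961000+0.950600+0.923100+0.909400+0.870400))/(1+1486/54659) = 4257/5000 ≈ 0.851400
step 7 [7y] zero: DF = P = 4007/5000 ≈ 0.801400
step 8 [8y] zero: DF = P = 7601/10000 ≈ 0.760100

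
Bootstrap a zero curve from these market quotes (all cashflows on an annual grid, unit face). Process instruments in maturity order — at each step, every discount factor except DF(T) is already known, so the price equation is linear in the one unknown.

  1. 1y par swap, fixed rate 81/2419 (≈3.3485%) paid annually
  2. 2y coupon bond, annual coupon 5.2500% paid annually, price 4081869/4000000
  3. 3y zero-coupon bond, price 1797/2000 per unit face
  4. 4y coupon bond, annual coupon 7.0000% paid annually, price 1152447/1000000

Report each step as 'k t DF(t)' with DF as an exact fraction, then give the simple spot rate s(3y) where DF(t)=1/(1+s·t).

1 1 2419/2500
2 2 9213/10000
3 3 1797/2000
4 4 8947/10000
s(3y) = (1/(1797/2000) − 1)/(3) = 203/5391 ≈ 3.7655%

step 1 [1y] swap r/1=81/2419: DF=(1 − 81/2419·(0))/(1+81/2419) = 2419/2500 ≈ 0.967600
step 2 [2y] bond c/1=21/400: DF=(4081869/4000000 − 21/400·(0.967600))/(1+21/400) = 9213/10000 ≈ 0.921300
step 3 [3y] zero: DF = P = 1797/2000 ≈ 0.898500
step 4 [4y] bond c/1=7/100: DF=(1152447/1000000 − 7/100·(0.967600+0.921300+0.898500))/(1+7/100) = 8947/10000 ≈ 0.894700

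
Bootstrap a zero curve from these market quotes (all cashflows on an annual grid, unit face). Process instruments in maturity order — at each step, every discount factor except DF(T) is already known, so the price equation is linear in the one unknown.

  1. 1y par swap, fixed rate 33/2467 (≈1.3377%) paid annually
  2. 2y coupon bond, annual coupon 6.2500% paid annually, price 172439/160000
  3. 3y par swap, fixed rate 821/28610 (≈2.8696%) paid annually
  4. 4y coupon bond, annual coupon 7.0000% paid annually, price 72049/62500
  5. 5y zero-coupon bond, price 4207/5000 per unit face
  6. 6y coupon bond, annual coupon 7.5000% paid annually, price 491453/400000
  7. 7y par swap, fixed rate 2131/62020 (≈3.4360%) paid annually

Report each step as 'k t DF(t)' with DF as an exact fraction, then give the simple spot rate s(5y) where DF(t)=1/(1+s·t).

1 1 2467/2500
2 2 9563/10000
3 3 9179/10000
4 4 4451/5000
5 5 4207/5000
6 6 329/400
7 7 7869/10000
s(5y) = (1/(4207/5000) − 1)/(5) = 793/21035 ≈ 3.7699%

step 1 [1y] swap r/1=33/2467: DF=(1 − 33/2467·(0))/(1+33/2467) = 2467/2500 ≈ 0.986800
step 2 [2y] bond c/1=1/16: DF=(172439/160000 − 1/16·(0.986800))/(1+1/16) = 9563/10000 ≈ 0.956300
step 3 [3y] swap r/1=821/28610: DF=(1 − 821/28610·(0.986800+0.956300))/(1+821/28610) = 9179/10000 ≈ 0.917900
step 4 [4y] bond c/1=7/100: DF=(72049/62500 − 7/100·(0.986800+0.956300+0.917900))/(1+7/100) = 4451/5000 ≈ 0.890200
step 5 [5y] zero: DF = P = 4207/5000 ≈ 0.841400
step 6 [6y] bond c/1=3/40: DF=(491453/400000 − 3/40·(0.986800+0.956300+0.917900+0.890200+0.841400))/(1+3/40) = 329/400 ≈ 0.822500
step 7 [7y] swap r/1=2131/62020: DF=(1 − 2131/62020·(0.986800+0.956300+0.917900+0.890200+0.841400+0.822500))/(1+2131/62020) = 7869/10000 ≈ 0.786900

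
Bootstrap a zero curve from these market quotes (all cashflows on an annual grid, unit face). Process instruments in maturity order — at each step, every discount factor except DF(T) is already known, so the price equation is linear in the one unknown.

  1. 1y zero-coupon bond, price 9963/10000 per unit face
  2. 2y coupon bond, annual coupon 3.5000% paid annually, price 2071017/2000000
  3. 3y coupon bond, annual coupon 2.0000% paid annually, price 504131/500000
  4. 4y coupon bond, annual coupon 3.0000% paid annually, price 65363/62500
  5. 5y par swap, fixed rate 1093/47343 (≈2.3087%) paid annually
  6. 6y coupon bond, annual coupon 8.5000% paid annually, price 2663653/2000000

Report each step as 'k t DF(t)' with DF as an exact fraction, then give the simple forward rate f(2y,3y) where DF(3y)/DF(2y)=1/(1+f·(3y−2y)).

1 1 9963/10000
2 2 2417/2500
3 3 19/20
4 4 1861/2000
5 5 8907/10000
6 6 4283/5000
f(2y,3y) = ((2417/2500)/(19/20) − 1)/(1) = 42/2375 ≈ 1.7684%

step 1 [1y] zero: DF = P = 9963/10000 ≈ 0.996300
step 2 [2y] bond c/1=7/200: DF=(2071017/2000000 − 7/200·(0.996300))/(1+7/200) = 2417/2500 ≈ 0.966800
step 3 [3y] bond c/1=1/50: DF=(504131/500000 − 1/50·(0.996300+0.966800))/(1+1/50) = 19/20 ≈ 0.950000
step 4 [4y] bond c/1=3/100: DF=(65363/62500 − 3/100·(0.996300+0.966800+0.950000))/(1+3/100) = 1861/2000 ≈ 0.930500
step 5 [5y] swap r/1=1093/47343: DF=(1 − 1093/47343·(0.996300+0.966800+0.950000+0.930500))/(1+1093/47343) = 8907/10000 ≈ 0.890700
step 6 [6y] bond c/1=17/200: DF=(2663653/2000000 − 17/200·(0.996300+0.966800+0.950000+0.930500+0.890700))/(1+17/200) = 4283/5000 ≈ 0.856600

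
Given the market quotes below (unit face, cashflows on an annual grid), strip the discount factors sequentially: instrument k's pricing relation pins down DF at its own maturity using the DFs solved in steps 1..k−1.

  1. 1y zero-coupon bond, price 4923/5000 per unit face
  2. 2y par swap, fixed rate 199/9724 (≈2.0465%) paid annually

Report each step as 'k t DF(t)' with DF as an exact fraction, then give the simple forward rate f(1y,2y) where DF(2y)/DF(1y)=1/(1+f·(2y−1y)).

1 1 4923/5000
2 2 4801/5000
f(1y,2y) = ((4923/5000)/(4801/5000) − 1)/(1) = 122/4801 ≈ 2.5411%

step 1 [1y] zero: DF = P = 4923/5000 ≈ 0.984600
step 2 [2y] swap r/1=199/9724: DF=(1 − 199/9724·(0.984600))/(1+199/9724) = 4801/5000 ≈ 0.960200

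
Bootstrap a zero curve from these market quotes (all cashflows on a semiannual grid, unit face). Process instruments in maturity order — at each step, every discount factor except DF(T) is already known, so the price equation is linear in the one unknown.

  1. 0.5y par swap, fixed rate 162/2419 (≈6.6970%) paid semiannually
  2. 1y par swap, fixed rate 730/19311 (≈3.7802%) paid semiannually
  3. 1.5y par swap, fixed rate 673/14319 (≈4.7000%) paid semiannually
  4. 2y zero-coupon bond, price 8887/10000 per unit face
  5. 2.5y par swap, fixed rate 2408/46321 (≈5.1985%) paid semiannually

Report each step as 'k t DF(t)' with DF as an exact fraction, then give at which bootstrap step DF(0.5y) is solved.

1 1/2 2419/2500
2 1 1927/2000
3 3/2 9327/10000
4 2 8887/10000
5 5/2 2199/2500
DF(0.5y) is solved at step 1

step 1 [0.5y] swap r/2=81/2419: DF=(1 − 81/2419·(0))/(1+81/2419) = 2419/2500 ≈ 0.967600
step 2 [1y] swap r/2=365/19311: DF=(1 − 365/19311·(0.967600))/(1+365/19311) = 1927/2000 ≈ 0.963500
step 3 [1.5y] swap r/2=673/28638: DF=(1 − 673/28638·(0.967600+0.963500))/(1+673/28638) = 9327/10000 ≈ 0.932700
step 4 [2y] zero: DF = P = 8887/10000 ≈ 0.888700
step 5 [2.5y] swap r/2=1204/46321: DF=(1 − 1204/46321·(0.967600+0.963500+0.932700+0.888700))/(1+1204/46321) = 2199/2500 ≈ 0.879600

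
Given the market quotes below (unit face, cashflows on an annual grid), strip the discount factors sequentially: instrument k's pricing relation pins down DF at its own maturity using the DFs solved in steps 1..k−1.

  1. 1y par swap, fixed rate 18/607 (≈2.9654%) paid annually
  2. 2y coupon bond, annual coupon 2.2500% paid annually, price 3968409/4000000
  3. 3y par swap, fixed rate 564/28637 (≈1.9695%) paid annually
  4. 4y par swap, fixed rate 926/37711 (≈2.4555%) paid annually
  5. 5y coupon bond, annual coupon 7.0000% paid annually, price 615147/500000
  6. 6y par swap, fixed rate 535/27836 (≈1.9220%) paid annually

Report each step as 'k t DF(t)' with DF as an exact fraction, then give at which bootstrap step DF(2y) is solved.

1 1 607/625
2 2 9489/10000
3 3 2359/2500
4 4 4537/5000
5 5 9031/10000
6 6 893/1000
DF(2y) is solved at step 2

step 1 [1y] swap r/1=18/607: DF=(1 − 18/607·(0))/(1+18/607) = 607/625 ≈ 0.971200
step 2 [2y] bond c/1=9/400: DF=(3968409/4000000 − 9/400·(0.971200))/(1+9/400) = 9489/10000 ≈ 0.948900
step 3 [3y] swap r/1=564/28637: DF=(1 − 564/28637·(0.971200+0.948900))/(1+564/28637) = 2359/2500 ≈ 0.943600
step 4 [4y] swap r/1=926/37711: DF=(1 − 926/37711·(0.971200+0.948900+0.943600))/(1+926/37711) = 4537/5000 ≈ 0.907400
step 5 [5y] bond c/1=7/100: DF=(615147/500000 − 7/100·(0.971200+0.948900+0.943600+0.907400))/(1+7/100) = 9031/10000 ≈ 0.903100
step 6 [6y] swap r/1=535/27836: DF=(1 − 535/27836·(0.971200+0.948900+0.943600+0.907400+0.903100))/(1+535/27836) = 893/1000 ≈ 0.893000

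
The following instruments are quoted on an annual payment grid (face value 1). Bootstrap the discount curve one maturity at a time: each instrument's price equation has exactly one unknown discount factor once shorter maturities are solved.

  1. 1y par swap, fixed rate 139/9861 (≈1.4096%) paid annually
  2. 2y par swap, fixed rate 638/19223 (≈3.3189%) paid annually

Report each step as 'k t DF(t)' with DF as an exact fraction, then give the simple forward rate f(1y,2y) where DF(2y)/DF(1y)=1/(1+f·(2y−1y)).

step 1 [1y] swap r/1=139/9861: DF=(1 − 139/9861·(0))/(1+139/9861) = 9861/10000 ≈ 0.986100
step 2 [2y] swap r/1=638/19223: DF=(1 − 638/19223·(0.986100))/(1+638/19223) = 4681/5000 ≈ 0.936200

1 1 9861/10000
2 2 4681/5000
f(1y,2y) = ((9861/10000)/(4681/5000) − 1)/(1) = 499/9362 ≈ 5.3301%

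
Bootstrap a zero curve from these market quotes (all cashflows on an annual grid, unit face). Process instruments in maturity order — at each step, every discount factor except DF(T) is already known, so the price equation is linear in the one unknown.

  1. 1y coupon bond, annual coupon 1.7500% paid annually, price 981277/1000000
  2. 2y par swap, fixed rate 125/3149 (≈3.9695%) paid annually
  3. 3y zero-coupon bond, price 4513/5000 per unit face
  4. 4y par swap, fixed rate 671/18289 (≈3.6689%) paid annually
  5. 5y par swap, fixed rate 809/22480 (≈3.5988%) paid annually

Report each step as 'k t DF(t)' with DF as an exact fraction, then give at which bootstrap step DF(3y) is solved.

step 1 [1y] bond c/1=7/400: DF=(981277/1000000 − 7/400·(0))/(1+7/400) = 2411/2500 ≈ 0.964400
step 2 [2y] swap r/1=125/3149: DF=(1 − 125/3149·(0.964400))/(1+125/3149) = 37/40 ≈ 0.925000
step 3 [3y] zero: DF = P = 4513/5000 ≈ 0.902600
step 4 [4y] swap r/1=671/18289: DF=(1 − 671/18289·(0.964400+0.925000+0.902600))/(1+671/18289) = 4329/5000 ≈ 0.865800
step 5 [5y] swap r/1=809/22480: DF=(1 − 809/22480·(0.964400+0.925000+0.902600+0.865800))/(1+809/22480) = 4191/5000 ≈ 0.838200

1 1 2411/2500
2 2 37/40
3 3 4513/5000
4 4 4329/5000
5 5 4191/5000
DF(3y) is solved at step 3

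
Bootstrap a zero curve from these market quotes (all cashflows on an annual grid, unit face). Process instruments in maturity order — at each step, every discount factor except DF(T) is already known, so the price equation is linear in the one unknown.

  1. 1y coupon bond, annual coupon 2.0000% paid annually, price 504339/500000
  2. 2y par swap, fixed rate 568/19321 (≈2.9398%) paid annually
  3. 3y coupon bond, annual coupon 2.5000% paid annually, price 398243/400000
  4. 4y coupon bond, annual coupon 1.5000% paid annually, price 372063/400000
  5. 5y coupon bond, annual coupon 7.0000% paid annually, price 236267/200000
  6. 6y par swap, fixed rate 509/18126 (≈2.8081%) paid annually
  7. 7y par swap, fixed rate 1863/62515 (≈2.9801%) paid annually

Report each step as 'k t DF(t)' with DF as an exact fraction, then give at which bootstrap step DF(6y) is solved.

1 1 9889/10000
2 2 1179/1250
3 3 4621/5000
4 4 4371/5000
5 5 43/50
6 6 8473/10000
7 7 8137/10000
DF(6y) is solved at step 6

step 1 [1y] bond c/1=1/50: DF=(504339/500000 − 1/50·(0))/(1+1/50) = 9889/10000 ≈ 0.988900
step 2 [2y] swap r/1=568/19321: DF=(1 − 568/19321·(0.988900))/(1+568/19321) = 1179/1250 ≈ 0.943200
step 3 [3y] bond c/1=1/40: DF=(398243/400000 − 1/40·(0.988900+0.943200))/(1+1/40) = 4621/5000 ≈ 0.924200
step 4 [4y] bond c/1=3/200: DF=(372063/400000 − 3/200·(0.988900+0.943200+0.924200))/(1+3/200) = 4371/5000 ≈ 0.874200
step 5 [5y] bond c/1=7/100: DF=(236267/200000 − 7/100·(0.988900+0.943200+0.924200+0.874200))/(1+7/100) = 43/50 ≈ 0.860000
step 6 [6y] swap r/1=509/18126: DF=(1 − 509/18126·(0.988900+0.943200+0.924200+0.874200+0.860000))/(1+509/18126) = 8473/10000 ≈ 0.847300
step 7 [7y] swap r/1=1863/62515: DF=(1 − 1863/62515·(0.988900+0.943200+0.924200+0.874200+0.860000+0.847300))/(1+1863/62515) = 8137/10000 ≈ 0.813700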